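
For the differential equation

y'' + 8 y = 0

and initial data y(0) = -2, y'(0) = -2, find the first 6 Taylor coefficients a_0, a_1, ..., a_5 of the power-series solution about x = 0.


Ansatz: y(x) = sum_{n>=0} a_n x^n, so y'(x) = sum_{n>=1} n a_n x^(n-1) and y''(x) = sum_{n>=2} n(n-1) a_n x^(n-2).
Substitute into P(x) y'' + Q(x) y' + R(x) y = 0 with P(x) = 1, Q(x) = 0, R(x) = 8, and match powers of x.
Initial conditions: a_0 = -2, a_1 = -2.
Setting the coefficient of each power of x to zero and solving order by order (substituting the coefficients already found):
  x^0: 2 a_2 + 8 a_0 = 0  ->  2 a_2 = -8 a_0 = 16  ->  a_2 = 8
  x^1: 6 a_3 + 8 a_1 = 0  ->  6 a_3 = -8 a_1 = 16  ->  a_3 = 8/3
  x^2: 12 a_4 + 8 a_2 = 0  ->  12 a_4 = -8 a_2 = -64  ->  a_4 = -16/3
  x^3: 20 a_5 + 8 a_3 = 0  ->  20 a_5 = -8 a_3 = -64/3  ->  a_5 = -16/15
Truncated series: y(x) = -2 - 2 x + 8 x^2 + (8/3) x^3 - (16/3) x^4 - (16/15) x^5 + O(x^6).

a_0 = -2; a_1 = -2; a_2 = 8; a_3 = 8/3; a_4 = -16/3; a_5 = -16/15


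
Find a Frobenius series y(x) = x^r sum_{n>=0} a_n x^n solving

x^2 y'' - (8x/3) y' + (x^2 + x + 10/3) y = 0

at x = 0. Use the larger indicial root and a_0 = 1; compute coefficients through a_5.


Write in Frobenius form y'' + (p(x)/x) y' + (q(x)/x^2) y = 0:
  p(x) = -8/3,  q(x) = x^2 + x + 10/3.
Indicial equation: r(r-1) + (-8/3) r + (10/3) = 0 -> roots r_1 = 2, r_2 = 5/3.
Take r = r_1 = 2. Let y(x) = x^r sum_{n>=0} a_n x^n with a_0 = 1.
Substitute y = x^r sum a_n x^n and match x^{r+n}. The recurrence is
  D(n) a_n + 1 a_{n-1} + 1 a_{n-2} = 0,  where D(n) = (r+n)(r+n-1) + (-8/3)(r+n) + (10/3).
  a_n = [-1 a_{n-1} - 1 a_{n-2}] / D(n).
Since the indicial polynomial factors as (r - r_1)(r - r_2), D(n) = (r_1 + n - r_1)(r_1 + n - r_2) = n(n + 1/3).
Evaluating step by step (a_0 = 1):
  n = 1: D(1) = 1(1 + 1/3) = 4/3; numerator = -1(1) = -1; a_1 = (-1)/(4/3) = -3/4
  n = 2: D(2) = 2(2 + 1/3) = 14/3; numerator = -1(-3/4) - 1(1) = -1/4; a_2 = (-1/4)/(14/3) = -3/56
  n = 3: D(3) = 3(3 + 1/3) = 10; numerator = -1(-3/56) - 1(-3/4) = 45/56; a_3 = (45/56)/(10) = 9/112
  n = 4: D(4) = 4(4 + 1/3) = 52/3; numerator = -1(9/112) - 1(-3/56) = -3/112; a_4 = (-3/112)/(52/3) = -9/5824
  n = 5: D(5) = 5(5 + 1/3) = 80/3; numerator = -1(-9/5824) - 1(9/112) = -459/5824; a_5 = (-459/5824)/(80/3) = -1377/465920

r = 2; a_0 = 1; a_1 = -3/4; a_2 = -3/56; a_3 = 9/112; a_4 = -9/5824; a_5 = -1377/465920


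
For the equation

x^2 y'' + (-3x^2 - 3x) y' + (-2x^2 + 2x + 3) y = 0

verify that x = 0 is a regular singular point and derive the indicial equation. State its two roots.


Divide by x^2 to reach normal form y'' + P_1(x) y' + P_2(x) y = 0 with P_1(x) = -3 - 3/x and P_2(x) = -2 + 2/x + 3/x^2.
x = 0 is a singular point because the y'-coefficient -3 - 3/x has a pole at x = 0 and the y-coefficient -2 + 2/x + 3/x^2 has a pole at x = 0.
It is a regular singular point because x P_1(x) = p(x) = -3x - 3 and x^2 P_2(x) = q(x) = -2x^2 + 2x + 3 are polynomials, hence analytic at x = 0.
p(0) = -3,  q(0) = 3.
Indicial equation: r(r-1) + p(0) r + q(0) = 0, i.e. r^2 + (p(0) - 1) r + q(0) = 0, i.e. r^2 - 4 r + 3 = 0.
Discriminant: (-4)^2 - 4(3) = 4, so r = (4 ± 2)/2.
Solving: r_1 = 3, r_2 = 1.

indicial: r^2 - 4 r + 3 = 0; roots r_1 = 3, r_2 = 1


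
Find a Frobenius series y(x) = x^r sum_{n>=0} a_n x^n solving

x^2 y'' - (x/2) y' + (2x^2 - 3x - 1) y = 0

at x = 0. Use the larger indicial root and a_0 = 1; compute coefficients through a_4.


Write in Frobenius form y'' + (p(x)/x) y' + (q(x)/x^2) y = 0:
  p(x) = -1/2,  q(x) = 2x^2 - 3x - 1.
Indicial equation: r(r-1) + (-1/2) r + (-1) = 0 -> roots r_1 = 2, r_2 = -1/2.
Take r = r_1 = 2. Let y(x) = x^r sum_{n>=0} a_n x^n with a_0 = 1.
Substitute y = x^r sum a_n x^n and match x^{r+n}. The recurrence is
  D(n) a_n - 3 a_{n-1} + 2 a_{n-2} = 0,  where D(n) = (r+n)(r+n-1) + (-1/2)(r+n) + (-1).
  a_n = [3 a_{n-1} - 2 a_{n-2}] / D(n).
Since the indicial polynomial factors as (r - r_1)(r - r_2), D(n) = (r_1 + n - r_1)(r_1 + n - r_2) = n(n + 5/2).
Evaluating step by step (a_0 = 1):
  n = 1: D(1) = 1(1 + 5/2) = 7/2; numerator = 3(1) = 3; a_1 = (3)/(7/2) = 6/7
  n = 2: D(2) = 2(2 + 5/2) = 9; numerator = 3(6/7) - 2(1) = 4/7; a_2 = (4/7)/(9) = 4/63
  n = 3: D(3) = 3(3 + 5/2) = 33/2; numerator = 3(4/63) - 2(6/7) = -32/21; a_3 = (-32/21)/(33/2) = -64/693
  n = 4: D(4) = 4(4 + 5/2) = 26; numerator = 3(-64/693) - 2(4/63) = -40/99; a_4 = (-40/99)/(26) = -20/1287

r = 2; a_0 = 1; a_1 = 6/7; a_2 = 4/63; a_3 = -64/693; a_4 = -20/1287


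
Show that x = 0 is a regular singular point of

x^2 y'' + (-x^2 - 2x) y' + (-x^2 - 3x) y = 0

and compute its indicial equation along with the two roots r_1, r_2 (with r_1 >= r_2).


Divide by x^2 to reach normal form y'' + P_1(x) y' + P_2(x) y = 0 with P_1(x) = -1 - 2/x and P_2(x) = -1 - 3/x.
x = 0 is a singular point because the y'-coefficient -1 - 2/x has a pole at x = 0 and the y-coefficient -1 - 3/x has a pole at x = 0.
It is a regular singular point because x P_1(x) = p(x) = -x - 2 and x^2 P_2(x) = q(x) = -x^2 - 3x are polynomials, hence analytic at x = 0.
p(0) = -2,  q(0) = 0.
Indicial equation: r(r-1) + p(0) r + q(0) = 0, i.e. r^2 + (p(0) - 1) r + q(0) = 0, i.e. r^2 - 3 r = 0.
Discriminant: (-3)^2 - 4(0) = 9, so r = (3 ± 3)/2.
Solving: r_1 = 3, r_2 = 0.

indicial: r^2 - 3 r = 0; roots r_1 = 3, r_2 = 0


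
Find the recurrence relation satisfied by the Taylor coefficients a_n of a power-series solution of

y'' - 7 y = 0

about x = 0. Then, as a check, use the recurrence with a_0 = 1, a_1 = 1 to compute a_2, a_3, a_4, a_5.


Substitute y = sum_n a_n x^n into y'' + (const) y = 0.
y''(x) = sum_{n>=0} (n+2)(n+1) a_{n+2} x^n.
The ODE becomes sum_n [(n+2)(n+1) a_{n+2} - 7 a_n] x^n = 0.
Setting each coefficient to zero gives the recurrence:
  (n+2)(n+1) a_{n+2} - 7 a_n = 0,
  a_{n+2} = 7 / ((n+1)(n+2)) a_n.

Check with a_0 = 1, a_1 = 1 (apply the recurrence for n = 0, 1, 2, 3): a_0 = 1, a_1 = 1, a_2 = 7/2, a_3 = 7/6, a_4 = 49/24, a_5 = 49/120.

a_{n+2} = 7/((n+1)(n+2)) * a_n; check: a_0 = 1, a_1 = 1, a_2 = 7/2, a_3 = 7/6, a_4 = 49/24, a_5 = 49/120


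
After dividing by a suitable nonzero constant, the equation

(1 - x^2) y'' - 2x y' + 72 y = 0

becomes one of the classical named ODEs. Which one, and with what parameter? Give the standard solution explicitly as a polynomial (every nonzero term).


The equation is already in a standard form:  (1 - x^2) y'' - 2x y' + 72 y = 0.
This matches the Legendre equation (1 - x^2) y'' - 2x y' + n(n+1) y = 0 (note the -2x y' term) with n(n+1) = 72, so n = 8; the polynomial solution is P_8(x).
With y = sum_k a_k x^k, matching x^k gives (k+2)(k+1) a_{k+2} = [k(k+1) - n(n+1)] a_k = (k - 8)(k + 9) a_k. The right side vanishes at k = 8, so the series with the parity of 8 terminates at degree 8.
Standard normalization (P_n(1) = 1): leading coefficient (2n)!/(2^n (n!)^2) = 20922789888000/(256*1625702400) = 6435/128, so a_8 = 6435/128. Work downward with a_k = (k+1)(k+2) a_{k+2} / ((k - 8)(k + 9)):
  a_6 = (7)(8)(6435/128) / ((6 - 8)(6 + 9)) = (45045/16)/(-30) = -3003/32
  a_4 = (5)(6)(-3003/32) / ((4 - 8)(4 + 9)) = (-45045/16)/(-52) = 3465/64
  a_2 = (3)(4)(3465/64) / ((2 - 8)(2 + 9)) = (10395/16)/(-66) = -315/32
  a_0 = (1)(2)(-315/32) / ((0 - 8)(0 + 9)) = (-315/16)/(-72) = 35/128
Hence P_8(x) = 6435 x^8/128 - 3003 x^6/32 + 3465 x^4/64 - 315 x^2/32 + 35/128.

P_8(x); series = 6435 x^8/128 - 3003 x^6/32 + 3465 x^4/64 - 315 x^2/32 + 35/128


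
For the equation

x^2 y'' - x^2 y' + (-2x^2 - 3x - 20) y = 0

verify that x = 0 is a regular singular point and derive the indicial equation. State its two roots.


Divide by x^2 to reach normal form y'' + P_1(x) y' + P_2(x) y = 0 with P_1(x) = -1 and P_2(x) = -2 - 3/x - 20/x^2.
x = 0 is a singular point because the y-coefficient -2 - 3/x - 20/x^2 has a pole at x = 0.
It is a regular singular point because x P_1(x) = p(x) = -x and x^2 P_2(x) = q(x) = -2x^2 - 3x - 20 are polynomials, hence analytic at x = 0.
p(0) = 0,  q(0) = -20.
Indicial equation: r(r-1) + p(0) r + q(0) = 0, i.e. r^2 + (p(0) - 1) r + q(0) = 0, i.e. r^2 - 1 r - 20 = 0.
Discriminant: (-1)^2 - 4(-20) = 81, so r = (1 ± 9)/2.
Solving: r_1 = 5, r_2 = -4.

indicial: r^2 - 1 r - 20 = 0; roots r_1 = 5, r_2 = -4


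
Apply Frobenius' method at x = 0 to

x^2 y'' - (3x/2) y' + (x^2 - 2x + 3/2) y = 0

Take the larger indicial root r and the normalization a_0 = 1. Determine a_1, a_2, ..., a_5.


Write in Frobenius form y'' + (p(x)/x) y' + (q(x)/x^2) y = 0:
  p(x) = -3/2,  q(x) = x^2 - 2x + 3/2.
Indicial equation: r(r-1) + (-3/2) r + (3/2) = 0 -> roots r_1 = 3/2, r_2 = 1.
Take r = r_1 = 3/2. Let y(x) = x^r sum_{n>=0} a_n x^n with a_0 = 1.
Substitute y = x^r sum a_n x^n and match x^{r+n}. The recurrence is
  D(n) a_n - 2 a_{n-1} + 1 a_{n-2} = 0,  where D(n) = (r+n)(r+n-1) + (-3/2)(r+n) + (3/2).
  a_n = [2 a_{n-1} - 1 a_{n-2}] / D(n).
Since the indicial polynomial factors as (r - r_1)(r - r_2), D(n) = (r_1 + n - r_1)(r_1 + n - r_2) = n(n + 1/2).
Evaluating step by step (a_0 = 1):
  n = 1: D(1) = 1(1 + 1/2) = 3/2; numerator = 2(1) = 2; a_1 = (2)/(3/2) = 4/3
  n = 2: D(2) = 2(2 + 1/2) = 5; numerator = 2(4/3) - 1(1) = 5/3; a_2 = (5/3)/(5) = 1/3
  n = 3: D(3) = 3(3 + 1/2) = 21/2; numerator = 2(1/3) - 1(4/3) = -2/3; a_3 = (-2/3)/(21/2) = -4/63
  n = 4: D(4) = 4(4 + 1/2) = 18; numerator = 2(-4/63) - 1(1/3) = -29/63; a_4 = (-29/63)/(18) = -29/1134
  n = 5: D(5) = 5(5 + 1/2) = 55/2; numerator = 2(-29/1134) - 1(-4/63) = 1/81; a_5 = (1/81)/(55/2) = 2/4455

r = 3/2; a_0 = 1; a_1 = 4/3; a_2 = 1/3; a_3 = -4/63; a_4 = -29/1134; a_5 = 2/4455


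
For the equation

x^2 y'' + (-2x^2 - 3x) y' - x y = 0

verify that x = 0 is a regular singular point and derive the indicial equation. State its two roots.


Divide by x^2 to reach normal form y'' + P_1(x) y' + P_2(x) y = 0 with P_1(x) = -2 - 3/x and P_2(x) = -1/x.
x = 0 is a singular point because the y'-coefficient -2 - 3/x has a pole at x = 0 and the y-coefficient -1/x has a pole at x = 0.
It is a regular singular point because x P_1(x) = p(x) = -2x - 3 and x^2 P_2(x) = q(x) = -x are polynomials, hence analytic at x = 0.
p(0) = -3,  q(0) = 0.
Indicial equation: r(r-1) + p(0) r + q(0) = 0, i.e. r^2 + (p(0) - 1) r + q(0) = 0, i.e. r^2 - 4 r = 0.
Discriminant: (-4)^2 - 4(0) = 16, so r = (4 ± 4)/2.
Solving: r_1 = 4, r_2 = 0.

indicial: r^2 - 4 r = 0; roots r_1 = 4, r_2 = 0


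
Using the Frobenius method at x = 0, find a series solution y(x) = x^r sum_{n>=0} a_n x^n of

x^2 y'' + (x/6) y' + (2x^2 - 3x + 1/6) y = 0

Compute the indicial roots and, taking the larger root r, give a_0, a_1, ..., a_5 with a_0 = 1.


Write in Frobenius form y'' + (p(x)/x) y' + (q(x)/x^2) y = 0:
  p(x) = 1/6,  q(x) = 2x^2 - 3x + 1/6.
Indicial equation: r(r-1) + (1/6) r + (1/6) = 0 -> roots r_1 = 1/2, r_2 = 1/3.
Take r = r_1 = 1/2. Let y(x) = x^r sum_{n>=0} a_n x^n with a_0 = 1.
Substitute y = x^r sum a_n x^n and match x^{r+n}. The recurrence is
  D(n) a_n - 3 a_{n-1} + 2 a_{n-2} = 0,  where D(n) = (r+n)(r+n-1) + (1/6)(r+n) + (1/6).
  a_n = [3 a_{n-1} - 2 a_{n-2}] / D(n).
Since the indicial polynomial factors as (r - r_1)(r - r_2), D(n) = (r_1 + n - r_1)(r_1 + n - r_2) = n(n + 1/6).
Evaluating step by step (a_0 = 1):
  n = 1: D(1) = 1(1 + 1/6) = 7/6; numerator = 3(1) = 3; a_1 = (3)/(7/6) = 18/7
  n = 2: D(2) = 2(2 + 1/6) = 13/3; numerator = 3(18/7) - 2(1) = 40/7; a_2 = (40/7)/(13/3) = 120/91
  n = 3: D(3) = 3(3 + 1/6) = 19/2; numerator = 3(120/91) - 2(18/7) = -108/91; a_3 = (-108/91)/(19/2) = -216/1729
  n = 4: D(4) = 4(4 + 1/6) = 50/3; numerator = 3(-216/1729) - 2(120/91) = -744/247; a_4 = (-744/247)/(50/3) = -1116/6175
  n = 5: D(5) = 5(5 + 1/6) = 155/6; numerator = 3(-1116/6175) - 2(-216/1729) = -972/3325; a_5 = (-972/3325)/(155/6) = -5832/515375

r = 1/2; a_0 = 1; a_1 = 18/7; a_2 = 120/91; a_3 = -216/1729; a_4 = -1116/6175; a_5 = -5832/515375


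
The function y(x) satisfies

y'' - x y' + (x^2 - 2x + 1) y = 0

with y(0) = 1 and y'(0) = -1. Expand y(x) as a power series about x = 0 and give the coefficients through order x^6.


Ansatz: y(x) = sum_{n>=0} a_n x^n, so y'(x) = sum_{n>=1} n a_n x^(n-1) and y''(x) = sum_{n>=2} n(n-1) a_n x^(n-2).
Substitute into P(x) y'' + Q(x) y' + R(x) y = 0 with P(x) = 1, Q(x) = -x, R(x) = x^2 - 2x + 1, and match powers of x.
Initial conditions: a_0 = 1, a_1 = -1.
Setting the coefficient of each power of x to zero and solving order by order (substituting the coefficients already found):
  x^0: 2 a_2 + a_0 = 0  ->  2 a_2 = -a_0 = -1  ->  a_2 = -1/2
  x^1: 6 a_3 - 2 a_0 = 0  ->  6 a_3 = 2 a_0 = 2  ->  a_3 = 1/3
  x^2: 12 a_4 - a_2 - 2 a_1 + a_0 = 0  ->  12 a_4 = a_2 + 2 a_1 - a_0 = -7/2  ->  a_4 = -7/24
  x^3: 20 a_5 - 2 a_3 - 2 a_2 + a_1 = 0  ->  20 a_5 = 2 a_3 + 2 a_2 - a_1 = 2/3  ->  a_5 = 1/30
  x^4: 30 a_6 - 3 a_4 - 2 a_3 + a_2 = 0  ->  30 a_6 = 3 a_4 + 2 a_3 - a_2 = 7/24  ->  a_6 = 7/720
Truncated series: y(x) = 1 - x - (1/2) x^2 + (1/3) x^3 - (7/24) x^4 + (1/30) x^5 + (7/720) x^6 + O(x^7).

a_0 = 1; a_1 = -1; a_2 = -1/2; a_3 = 1/3; a_4 = -7/24; a_5 = 1/30; a_6 = 7/720


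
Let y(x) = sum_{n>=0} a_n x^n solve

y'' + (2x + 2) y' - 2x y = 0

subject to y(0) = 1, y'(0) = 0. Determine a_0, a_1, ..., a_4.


Ansatz: y(x) = sum_{n>=0} a_n x^n, so y'(x) = sum_{n>=1} n a_n x^(n-1) and y''(x) = sum_{n>=2} n(n-1) a_n x^(n-2).
Substitute into P(x) y'' + Q(x) y' + R(x) y = 0 with P(x) = 1, Q(x) = 2x + 2, R(x) = -2x, and match powers of x.
Initial conditions: a_0 = 1, a_1 = 0.
Setting the coefficient of each power of x to zero and solving order by order (substituting the coefficients already found):
  x^0: 2 a_2 + 2 a_1 = 0  ->  2 a_2 = -2 a_1 = 0  ->  a_2 = 0
  x^1: 6 a_3 + 4 a_2 + 2 a_1 - 2 a_0 = 0  ->  6 a_3 = -4 a_2 - 2 a_1 + 2 a_0 = 2  ->  a_3 = 1/3
  x^2: 12 a_4 + 6 a_3 + 4 a_2 - 2 a_1 = 0  ->  12 a_4 = -6 a_3 - 4 a_2 + 2 a_1 = -2  ->  a_4 = -1/6
Truncated series: y(x) = 1 + (1/3) x^3 - (1/6) x^4 + O(x^5).

a_0 = 1; a_1 = 0; a_2 = 0; a_3 = 1/3; a_4 = -1/6


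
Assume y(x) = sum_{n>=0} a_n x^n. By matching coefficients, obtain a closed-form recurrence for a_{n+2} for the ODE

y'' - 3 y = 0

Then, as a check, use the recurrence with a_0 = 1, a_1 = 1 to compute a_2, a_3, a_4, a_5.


Substitute y = sum_n a_n x^n into y'' + (const) y = 0.
y''(x) = sum_{n>=0} (n+2)(n+1) a_{n+2} x^n.
The ODE becomes sum_n [(n+2)(n+1) a_{n+2} - 3 a_n] x^n = 0.
Setting each coefficient to zero gives the recurrence:
  (n+2)(n+1) a_{n+2} - 3 a_n = 0,
  a_{n+2} = 3 / ((n+1)(n+2)) a_n.

Check with a_0 = 1, a_1 = 1 (apply the recurrence for n = 0, 1, 2, 3): a_0 = 1, a_1 = 1, a_2 = 3/2, a_3 = 1/2, a_4 = 3/8, a_5 = 3/40.

a_{n+2} = 3/((n+1)(n+2)) * a_n; check: a_0 = 1, a_1 = 1, a_2 = 3/2, a_3 = 1/2, a_4 = 3/8, a_5 = 3/40


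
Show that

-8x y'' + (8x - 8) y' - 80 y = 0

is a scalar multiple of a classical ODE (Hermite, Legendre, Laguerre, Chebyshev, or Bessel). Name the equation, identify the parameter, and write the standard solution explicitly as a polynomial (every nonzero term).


All three coefficients share the factor -8; dividing through by -8 gives  x y'' + (1 - x) y' + 10 y = 0.
This matches the Laguerre equation x y'' + (1 - x) y' + n y = 0 with n = 10; the polynomial solution is L_10(x).
With y = sum_k a_k x^k, matching x^k gives (k+1)k a_{k+1} + (k+1) a_{k+1} - k a_k + n a_k = 0, i.e. (k+1)^2 a_{k+1} = (k - n) a_k = (k - 10) a_k. The right side vanishes at k = 10, so the series terminates at degree 10.
Standard normalization L_n(0) = 1 gives a_0 = 1. Work upward with a_{k+1} = (k - 10) a_k / (k+1)^2:
  a_1 = (0 - 10)(1) / 1^2 = -10/1 = -10
  a_2 = (1 - 10)(-10) / 2^2 = 90/4 = 45/2
  a_3 = (2 - 10)(45/2) / 3^2 = -180/9 = -20
  a_4 = (3 - 10)(-20) / 4^2 = 140/16 = 35/4
  a_5 = (4 - 10)(35/4) / 5^2 = (-105/2)/25 = -21/10
  a_6 = (5 - 10)(-21/10) / 6^2 = (21/2)/36 = 7/24
  a_7 = (6 - 10)(7/24) / 7^2 = (-7/6)/49 = -1/42
  a_8 = (7 - 10)(-1/42) / 8^2 = (1/14)/64 = 1/896
  a_9 = (8 - 10)(1/896) / 9^2 = (-1/448)/81 = -1/36288
  a_10 = (9 - 10)(-1/36288) / 10^2 = (1/36288)/100 = 1/3628800
Hence L_10(x) = x^10/3628800 - x^9/36288 + x^8/896 - x^7/42 + 7 x^6/24 - 21 x^5/10 + 35 x^4/4 - 20 x^3 + 45 x^2/2 - 10 x + 1.

L_10(x); series = x^10/3628800 - x^9/36288 + x^8/896 - x^7/42 + 7 x^6/24 - 21 x^5/10 + 35 x^4/4 - 20 x^3 + 45 x^2/2 - 10 x + 1


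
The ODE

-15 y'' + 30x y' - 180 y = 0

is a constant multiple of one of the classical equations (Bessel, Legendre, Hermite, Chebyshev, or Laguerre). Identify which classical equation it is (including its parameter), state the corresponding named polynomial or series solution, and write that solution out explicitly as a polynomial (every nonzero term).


All three coefficients share the factor -15; dividing through by -15 gives  y'' - 2x y' + 12 y = 0.
This matches the Hermite equation y'' - 2x y' + 2n y = 0 with 2n = 12, so n = 6; the polynomial solution is H_6(x).
With y = sum_k a_k x^k, matching x^k gives (k+2)(k+1) a_{k+2} = 2(k - n) a_k = 2(k - 6) a_k. The right side vanishes at k = 6, so the series with the parity of 6 terminates at degree 6.
Standard normalization: leading coefficient of H_n is 2^n, so a_6 = 2^6 = 64. Work downward with a_k = (k+1)(k+2) a_{k+2} / (2(k - n)):
  a_4 = (5)(6)(64) / (2(4 - 6)) = 1920/(-4) = -480
  a_2 = (3)(4)(-480) / (2(2 - 6)) = -5760/(-8) = 720
  a_0 = (1)(2)(720) / (2(0 - 6)) = 1440/(-12) = -120
Hence H_6(x) = 64 x^6 - 480 x^4 + 720 x^2 - 120.

H_6(x); series = 64 x^6 - 480 x^4 + 720 x^2 - 120


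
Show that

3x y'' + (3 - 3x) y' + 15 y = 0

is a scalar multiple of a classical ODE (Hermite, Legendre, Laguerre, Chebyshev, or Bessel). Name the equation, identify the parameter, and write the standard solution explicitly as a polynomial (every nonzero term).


All three coefficients share the factor 3; dividing through by 3 gives  x y'' + (1 - x) y' + 5 y = 0.
This matches the Laguerre equation x y'' + (1 - x) y' + n y = 0 with n = 5; the polynomial solution is L_5(x).
With y = sum_k a_k x^k, matching x^k gives (k+1)k a_{k+1} + (k+1) a_{k+1} - k a_k + n a_k = 0, i.e. (k+1)^2 a_{k+1} = (k - n) a_k = (k - 5) a_k. The right side vanishes at k = 5, so the series terminates at degree 5.
Standard normalization L_n(0) = 1 gives a_0 = 1. Work upward with a_{k+1} = (k - 5) a_k / (k+1)^2:
  a_1 = (0 - 5)(1) / 1^2 = -5/1 = -5
  a_2 = (1 - 5)(-5) / 2^2 = 20/4 = 5
  a_3 = (2 - 5)(5) / 3^2 = -15/9 = -5/3
  a_4 = (3 - 5)(-5/3) / 4^2 = (10/3)/16 = 5/24
  a_5 = (4 - 5)(5/24) / 5^2 = (-5/24)/25 = -1/120
Hence L_5(x) = -x^5/120 + 5 x^4/24 - 5 x^3/3 + 5 x^2 - 5 x + 1.

L_5(x); series = -x^5/120 + 5 x^4/24 - 5 x^3/3 + 5 x^2 - 5 x + 1


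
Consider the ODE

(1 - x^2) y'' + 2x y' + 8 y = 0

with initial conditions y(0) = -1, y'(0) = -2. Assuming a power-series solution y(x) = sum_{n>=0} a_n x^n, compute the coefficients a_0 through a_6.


Ansatz: y(x) = sum_{n>=0} a_n x^n, so y'(x) = sum_{n>=1} n a_n x^(n-1) and y''(x) = sum_{n>=2} n(n-1) a_n x^(n-2).
Substitute into P(x) y'' + Q(x) y' + R(x) y = 0 with P(x) = 1 - x^2, Q(x) = 2x, R(x) = 8, and match powers of x.
Initial conditions: a_0 = -1, a_1 = -2.
Setting the coefficient of each power of x to zero and solving order by order (substituting the coefficients already found):
  x^0: 2 a_2 + 8 a_0 = 0  ->  2 a_2 = -8 a_0 = 8  ->  a_2 = 4
  x^1: 6 a_3 + 10 a_1 = 0  ->  6 a_3 = -10 a_1 = 20  ->  a_3 = 10/3
  x^2: 12 a_4 + 10 a_2 = 0  ->  12 a_4 = -10 a_2 = -40  ->  a_4 = -10/3
  x^3: 20 a_5 + 8 a_3 = 0  ->  20 a_5 = -8 a_3 = -80/3  ->  a_5 = -4/3
  x^4: 30 a_6 + 4 a_4 = 0  ->  30 a_6 = -4 a_4 = 40/3  ->  a_6 = 4/9
Truncated series: y(x) = -1 - 2 x + 4 x^2 + (10/3) x^3 - (10/3) x^4 - (4/3) x^5 + (4/9) x^6 + O(x^7).

a_0 = -1; a_1 = -2; a_2 = 4; a_3 = 10/3; a_4 = -10/3; a_5 = -4/3; a_6 = 4/9


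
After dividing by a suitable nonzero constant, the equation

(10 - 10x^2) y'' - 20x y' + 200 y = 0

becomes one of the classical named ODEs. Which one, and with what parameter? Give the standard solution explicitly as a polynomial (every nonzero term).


All three coefficients share the factor 10; dividing through by 10 gives  (1 - x^2) y'' - 2x y' + 20 y = 0.
This matches the Legendre equation (1 - x^2) y'' - 2x y' + n(n+1) y = 0 (note the -2x y' term) with n(n+1) = 20, so n = 4; the polynomial solution is P_4(x).
With y = sum_k a_k x^k, matching x^k gives (k+2)(k+1) a_{k+2} = [k(k+1) - n(n+1)] a_k = (k - 4)(k + 5) a_k. The right side vanishes at k = 4, so the series with the parity of 4 terminates at degree 4.
Standard normalization (P_n(1) = 1): leading coefficient (2n)!/(2^n (n!)^2) = 40320/(16*576) = 35/8, so a_4 = 35/8. Work downward with a_k = (k+1)(k+2) a_{k+2} / ((k - 4)(k + 5)):
  a_2 = (3)(4)(35/8) / ((2 - 4)(2 + 5)) = (105/2)/(-14) = -15/4
  a_0 = (1)(2)(-15/4) / ((0 - 4)(0 + 5)) = (-15/2)/(-20) = 3/8
Hence P_4(x) = 35 x^4/8 - 15 x^2/4 + 3/8.

P_4(x); series = 35 x^4/8 - 15 x^2/4 + 3/8


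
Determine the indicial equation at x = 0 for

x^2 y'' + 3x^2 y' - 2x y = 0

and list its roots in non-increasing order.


Divide by x^2 to reach normal form y'' + P_1(x) y' + P_2(x) y = 0 with P_1(x) = 3 and P_2(x) = -2/x.
x = 0 is a singular point because the y-coefficient -2/x has a pole at x = 0.
It is a regular singular point because x P_1(x) = p(x) = 3x and x^2 P_2(x) = q(x) = -2x are polynomials, hence analytic at x = 0.
p(0) = 0,  q(0) = 0.
Indicial equation: r(r-1) + p(0) r + q(0) = 0, i.e. r^2 + (p(0) - 1) r + q(0) = 0, i.e. r^2 - 1 r = 0.
Discriminant: (-1)^2 - 4(0) = 1, so r = (1 ± 1)/2.
Solving: r_1 = 1, r_2 = 0.

indicial: r^2 - 1 r = 0; roots r_1 = 1, r_2 = 0


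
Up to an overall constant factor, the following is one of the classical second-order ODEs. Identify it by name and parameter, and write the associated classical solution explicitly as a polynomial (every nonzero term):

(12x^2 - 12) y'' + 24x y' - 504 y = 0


All three coefficients share the factor -12; dividing through by -12 gives  (1 - x^2) y'' - 2x y' + 42 y = 0.
This matches the Legendre equation (1 - x^2) y'' - 2x y' + n(n+1) y = 0 (note the -2x y' term) with n(n+1) = 42, so n = 6; the polynomial solution is P_6(x).
With y = sum_k a_k x^k, matching x^k gives (k+2)(k+1) a_{k+2} = [k(k+1) - n(n+1)] a_k = (k - 6)(k + 7) a_k. The right side vanishes at k = 6, so the series with the parity of 6 terminates at degree 6.
Standard normalization (P_n(1) = 1): leading coefficient (2n)!/(2^n (n!)^2) = 479001600/(64*518400) = 231/16, so a_6 = 231/16. Work downward with a_k = (k+1)(k+2) a_{k+2} / ((k - 6)(k + 7)):
  a_4 = (5)(6)(231/16) / ((4 - 6)(4 + 7)) = (3465/8)/(-22) = -315/16
  a_2 = (3)(4)(-315/16) / ((2 - 6)(2 + 7)) = (-945/4)/(-36) = 105/16
  a_0 = (1)(2)(105/16) / ((0 - 6)(0 + 7)) = (105/8)/(-42) = -5/16
Hence P_6(x) = 231 x^6/16 - 315 x^4/16 + 105 x^2/16 - 5/16.

P_6(x); series = 231 x^6/16 - 315 x^4/16 + 105 x^2/16 - 5/16


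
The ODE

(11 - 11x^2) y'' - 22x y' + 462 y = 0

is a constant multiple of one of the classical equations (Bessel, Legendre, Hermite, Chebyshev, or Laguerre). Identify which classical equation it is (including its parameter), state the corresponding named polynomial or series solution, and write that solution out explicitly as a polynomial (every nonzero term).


All three coefficients share the factor 11; dividing through by 11 gives  (1 - x^2) y'' - 2x y' + 42 y = 0.
This matches the Legendre equation (1 - x^2) y'' - 2x y' + n(n+1) y = 0 (note the -2x y' term) with n(n+1) = 42, so n = 6; the polynomial solution is P_6(x).
With y = sum_k a_k x^k, matching x^k gives (k+2)(k+1) a_{k+2} = [k(k+1) - n(n+1)] a_k = (k - 6)(k + 7) a_k. The right side vanishes at k = 6, so the series with the parity of 6 terminates at degree 6.
Standard normalization (P_n(1) = 1): leading coefficient (2n)!/(2^n (n!)^2) = 479001600/(64*518400) = 231/16, so a_6 = 231/16. Work downward with a_k = (k+1)(k+2) a_{k+2} / ((k - 6)(k + 7)):
  a_4 = (5)(6)(231/16) / ((4 - 6)(4 + 7)) = (3465/8)/(-22) = -315/16
  a_2 = (3)(4)(-315/16) / ((2 - 6)(2 + 7)) = (-945/4)/(-36) = 105/16
  a_0 = (1)(2)(105/16) / ((0 - 6)(0 + 7)) = (105/8)/(-42) = -5/16
Hence P_6(x) = 231 x^6/16 - 315 x^4/16 + 105 x^2/16 - 5/16.

P_6(x); series = 231 x^6/16 - 315 x^4/16 + 105 x^2/16 - 5/16


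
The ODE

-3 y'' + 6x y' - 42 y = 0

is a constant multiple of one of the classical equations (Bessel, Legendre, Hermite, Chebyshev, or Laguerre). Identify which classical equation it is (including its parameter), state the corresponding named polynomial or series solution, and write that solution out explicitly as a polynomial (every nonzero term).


All three coefficients share the factor -3; dividing through by -3 gives  y'' - 2x y' + 14 y = 0.
This matches the Hermite equation y'' - 2x y' + 2n y = 0 with 2n = 14, so n = 7; the polynomial solution is H_7(x).
With y = sum_k a_k x^k, matching x^k gives (k+2)(k+1) a_{k+2} = 2(k - n) a_k = 2(k - 7) a_k. The right side vanishes at k = 7, so the series with the parity of 7 terminates at degree 7.
Standard normalization: leading coefficient of H_n is 2^n, so a_7 = 2^7 = 128. Work downward with a_k = (k+1)(k+2) a_{k+2} / (2(k - n)):
  a_5 = (6)(7)(128) / (2(5 - 7)) = 5376/(-4) = -1344
  a_3 = (4)(5)(-1344) / (2(3 - 7)) = -26880/(-8) = 3360
  a_1 = (2)(3)(3360) / (2(1 - 7)) = 20160/(-12) = -1680
Hence H_7(x) = 128 x^7 - 1344 x^5 + 3360 x^3 - 1680 x.

H_7(x); series = 128 x^7 - 1344 x^5 + 3360 x^3 - 1680 x


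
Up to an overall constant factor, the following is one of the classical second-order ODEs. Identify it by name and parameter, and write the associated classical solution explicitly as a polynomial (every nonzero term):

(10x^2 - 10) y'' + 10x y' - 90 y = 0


All three coefficients share the factor -10; dividing through by -10 gives  (1 - x^2) y'' - x y' + 9 y = 0.
This matches the Chebyshev equation (1 - x^2) y'' - x y' + n^2 y = 0 (note the -x y' term, not -2x y') with n^2 = 9, so n = 3; the polynomial solution is T_3(x).
With y = sum_k a_k x^k, matching x^k gives (k+2)(k+1) a_{k+2} = (k^2 - n^2) a_k = (k - 3)(k + 3) a_k. The right side vanishes at k = 3, so the series with the parity of 3 terminates at degree 3.
Standard normalization: leading coefficient of T_n is 2^(n-1), so a_3 = 2^2 = 4. Work downward with a_k = (k+1)(k+2) a_{k+2} / ((k - 3)(k + 3)):
  a_1 = (2)(3)(4) / ((1 - 3)(1 + 3)) = 24/(-8) = -3
Hence T_3(x) = 4 x^3 - 3 x.

T_3(x); series = 4 x^3 - 3 x


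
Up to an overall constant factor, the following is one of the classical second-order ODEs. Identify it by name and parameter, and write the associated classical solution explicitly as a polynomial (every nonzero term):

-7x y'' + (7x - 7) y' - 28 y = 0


All three coefficients share the factor -7; dividing through by -7 gives  x y'' + (1 - x) y' + 4 y = 0.
This matches the Laguerre equation x y'' + (1 - x) y' + n y = 0 with n = 4; the polynomial solution is L_4(x).
With y = sum_k a_k x^k, matching x^k gives (k+1)k a_{k+1} + (k+1) a_{k+1} - k a_k + n a_k = 0, i.e. (k+1)^2 a_{k+1} = (k - n) a_k = (k - 4) a_k. The right side vanishes at k = 4, so the series terminates at degree 4.
Standard normalization L_n(0) = 1 gives a_0 = 1. Work upward with a_{k+1} = (k - 4) a_k / (k+1)^2:
  a_1 = (0 - 4)(1) / 1^2 = -4/1 = -4
  a_2 = (1 - 4)(-4) / 2^2 = 12/4 = 3
  a_3 = (2 - 4)(3) / 3^2 = -6/9 = -2/3
  a_4 = (3 - 4)(-2/3) / 4^2 = (2/3)/16 = 1/24
Hence L_4(x) = x^4/24 - 2 x^3/3 + 3 x^2 - 4 x + 1.

L_4(x); series = x^4/24 - 2 x^3/3 + 3 x^2 - 4 x + 1


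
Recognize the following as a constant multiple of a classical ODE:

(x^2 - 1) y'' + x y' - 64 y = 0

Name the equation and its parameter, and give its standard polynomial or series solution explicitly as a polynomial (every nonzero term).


All three coefficients share the factor -1; dividing through by -1 gives  (1 - x^2) y'' - x y' + 64 y = 0.
This matches the Chebyshev equation (1 - x^2) y'' - x y' + n^2 y = 0 (note the -x y' term, not -2x y') with n^2 = 64, so n = 8; the polynomial solution is T_8(x).
With y = sum_k a_k x^k, matching x^k gives (k+2)(k+1) a_{k+2} = (k^2 - n^2) a_k = (k - 8)(k + 8) a_k. The right side vanishes at k = 8, so the series with the parity of 8 terminates at degree 8.
Standard normalization: leading coefficient of T_n is 2^(n-1), so a_8 = 2^7 = 128. Work downward with a_k = (k+1)(k+2) a_{k+2} / ((k - 8)(k + 8)):
  a_6 = (7)(8)(128) / ((6 - 8)(6 + 8)) = 7168/(-28) = -256
  a_4 = (5)(6)(-256) / ((4 - 8)(4 + 8)) = -7680/(-48) = 160
  a_2 = (3)(4)(160) / ((2 - 8)(2 + 8)) = 1920/(-60) = -32
  a_0 = (1)(2)(-32) / ((0 - 8)(0 + 8)) = -64/(-64) = 1
Hence T_8(x) = 128 x^8 - 256 x^6 + 160 x^4 - 32 x^2 + 1.

T_8(x); series = 128 x^8 - 256 x^6 + 160 x^4 - 32 x^2 + 1


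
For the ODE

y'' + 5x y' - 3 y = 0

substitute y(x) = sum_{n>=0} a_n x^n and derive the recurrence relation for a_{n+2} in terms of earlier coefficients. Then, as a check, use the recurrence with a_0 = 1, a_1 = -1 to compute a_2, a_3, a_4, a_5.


Substitute y = sum_n a_n x^n.
y''(x) has coefficient (n+2)(n+1) a_{n+2} at x^n;
5 x y'(x) has coefficient 5 n a_n at x^n (shift);
-3 y(x) has coefficient -3 a_n at x^n.
Matching x^n: (n+2)(n+1) a_{n+2} + (5n - 3) a_n = 0.
Thus a_{n+2} = (-5n + 3) / ((n+1)(n+2)) * a_n.

Check with a_0 = 1, a_1 = -1 (apply the recurrence for n = 0, 1, 2, 3): a_0 = 1, a_1 = -1, a_2 = 3/2, a_3 = 1/3, a_4 = -7/8, a_5 = -1/5.

a_(n+2) = (-5n + 3) / ((n+1)(n+2)) * a_n; check: a_0 = 1, a_1 = -1, a_2 = 3/2, a_3 = 1/3, a_4 = -7/8, a_5 = -1/5


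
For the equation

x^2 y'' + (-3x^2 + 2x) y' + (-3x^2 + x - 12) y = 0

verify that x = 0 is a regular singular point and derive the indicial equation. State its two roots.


Divide by x^2 to reach normal form y'' + P_1(x) y' + P_2(x) y = 0 with P_1(x) = -3 + 2/x and P_2(x) = -3 + 1/x - 12/x^2.
x = 0 is a singular point because the y'-coefficient -3 + 2/x has a pole at x = 0 and the y-coefficient -3 + 1/x - 12/x^2 has a pole at x = 0.
It is a regular singular point because x P_1(x) = p(x) = 2 - 3x and x^2 P_2(x) = q(x) = -3x^2 + x - 12 are polynomials, hence analytic at x = 0.
p(0) = 2,  q(0) = -12.
Indicial equation: r(r-1) + p(0) r + q(0) = 0, i.e. r^2 + (p(0) - 1) r + q(0) = 0, i.e. r^2 + 1 r - 12 = 0.
Discriminant: (1)^2 - 4(-12) = 49, so r = (-1 ± 7)/2.
Solving: r_1 = 3, r_2 = -4.

indicial: r^2 + 1 r - 12 = 0; roots r_1 = 3, r_2 = -4


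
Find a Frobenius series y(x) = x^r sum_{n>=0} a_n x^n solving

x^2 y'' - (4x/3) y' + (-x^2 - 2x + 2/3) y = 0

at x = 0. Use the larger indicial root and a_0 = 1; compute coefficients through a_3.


Write in Frobenius form y'' + (p(x)/x) y' + (q(x)/x^2) y = 0:
  p(x) = -4/3,  q(x) = -x^2 - 2x + 2/3.
Indicial equation: r(r-1) + (-4/3) r + (2/3) = 0 -> roots r_1 = 2, r_2 = 1/3.
Take r = r_1 = 2. Let y(x) = x^r sum_{n>=0} a_n x^n with a_0 = 1.
Substitute y = x^r sum a_n x^n and match x^{r+n}. The recurrence is
  D(n) a_n - 2 a_{n-1} - 1 a_{n-2} = 0,  where D(n) = (r+n)(r+n-1) + (-4/3)(r+n) + (2/3).
  a_n = [2 a_{n-1} + 1 a_{n-2}] / D(n).
Since the indicial polynomial factors as (r - r_1)(r - r_2), D(n) = (r_1 + n - r_1)(r_1 + n - r_2) = n(n + 5/3).
Evaluating step by step (a_0 = 1):
  n = 1: D(1) = 1(1 + 5/3) = 8/3; numerator = 2(1) = 2; a_1 = (2)/(8/3) = 3/4
  n = 2: D(2) = 2(2 + 5/3) = 22/3; numerator = 2(3/4) + 1(1) = 5/2; a_2 = (5/2)/(22/3) = 15/44
  n = 3: D(3) = 3(3 + 5/3) = 14; numerator = 2(15/44) + 1(3/4) = 63/44; a_3 = (63/44)/(14) = 9/88

r = 2; a_0 = 1; a_1 = 3/4; a_2 = 15/44; a_3 = 9/88


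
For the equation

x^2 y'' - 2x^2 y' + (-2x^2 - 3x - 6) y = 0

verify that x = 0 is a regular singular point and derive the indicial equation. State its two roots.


Divide by x^2 to reach normal form y'' + P_1(x) y' + P_2(x) y = 0 with P_1(x) = -2 and P_2(x) = -2 - 3/x - 6/x^2.
x = 0 is a singular point because the y-coefficient -2 - 3/x - 6/x^2 has a pole at x = 0.
It is a regular singular point because x P_1(x) = p(x) = -2x and x^2 P_2(x) = q(x) = -2x^2 - 3x - 6 are polynomials, hence analytic at x = 0.
p(0) = 0,  q(0) = -6.
Indicial equation: r(r-1) + p(0) r + q(0) = 0, i.e. r^2 + (p(0) - 1) r + q(0) = 0, i.e. r^2 - 1 r - 6 = 0.
Discriminant: (-1)^2 - 4(-6) = 25, so r = (1 ± 5)/2.
Solving: r_1 = 3, r_2 = -2.

indicial: r^2 - 1 r - 6 = 0; roots r_1 = 3, r_2 = -2


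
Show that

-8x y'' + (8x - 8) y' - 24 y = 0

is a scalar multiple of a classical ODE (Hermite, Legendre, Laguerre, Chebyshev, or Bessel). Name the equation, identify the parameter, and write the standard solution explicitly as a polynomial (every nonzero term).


All three coefficients share the factor -8; dividing through by -8 gives  x y'' + (1 - x) y' + 3 y = 0.
This matches the Laguerre equation x y'' + (1 - x) y' + n y = 0 with n = 3; the polynomial solution is L_3(x).
With y = sum_k a_k x^k, matching x^k gives (k+1)k a_{k+1} + (k+1) a_{k+1} - k a_k + n a_k = 0, i.e. (k+1)^2 a_{k+1} = (k - n) a_k = (k - 3) a_k. The right side vanishes at k = 3, so the series terminates at degree 3.
Standard normalization L_n(0) = 1 gives a_0 = 1. Work upward with a_{k+1} = (k - 3) a_k / (k+1)^2:
  a_1 = (0 - 3)(1) / 1^2 = -3/1 = -3
  a_2 = (1 - 3)(-3) / 2^2 = 6/4 = 3/2
  a_3 = (2 - 3)(3/2) / 3^2 = (-3/2)/9 = -1/6
Hence L_3(x) = -x^3/6 + 3 x^2/2 - 3 x + 1.

L_3(x); series = -x^3/6 + 3 x^2/2 - 3 x + 1


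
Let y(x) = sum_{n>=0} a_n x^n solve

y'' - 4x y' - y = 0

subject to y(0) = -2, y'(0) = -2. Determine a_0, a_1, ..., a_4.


Ansatz: y(x) = sum_{n>=0} a_n x^n, so y'(x) = sum_{n>=1} n a_n x^(n-1) and y''(x) = sum_{n>=2} n(n-1) a_n x^(n-2).
Substitute into P(x) y'' + Q(x) y' + R(x) y = 0 with P(x) = 1, Q(x) = -4x, R(x) = -1, and match powers of x.
Initial conditions: a_0 = -2, a_1 = -2.
Setting the coefficient of each power of x to zero and solving order by order (substituting the coefficients already found):
  x^0: 2 a_2 - a_0 = 0  ->  2 a_2 = a_0 = -2  ->  a_2 = -1
  x^1: 6 a_3 - 5 a_1 = 0  ->  6 a_3 = 5 a_1 = -10  ->  a_3 = -5/3
  x^2: 12 a_4 - 9 a_2 = 0  ->  12 a_4 = 9 a_2 = -9  ->  a_4 = -3/4
Truncated series: y(x) = -2 - 2 x - x^2 - (5/3) x^3 - (3/4) x^4 + O(x^5).

a_0 = -2; a_1 = -2; a_2 = -1; a_3 = -5/3; a_4 = -3/4


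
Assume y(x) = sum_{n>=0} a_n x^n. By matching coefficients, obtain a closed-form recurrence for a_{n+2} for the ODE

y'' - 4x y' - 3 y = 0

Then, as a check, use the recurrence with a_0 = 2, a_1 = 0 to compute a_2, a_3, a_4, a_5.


Substitute y = sum_n a_n x^n.
y''(x) has coefficient (n+2)(n+1) a_{n+2} at x^n;
-4 x y'(x) has coefficient -4 n a_n at x^n (shift);
-3 y(x) has coefficient -3 a_n at x^n.
Matching x^n: (n+2)(n+1) a_{n+2} + (-4n - 3) a_n = 0.
Thus a_{n+2} = (4n + 3) / ((n+1)(n+2)) * a_n.

Check with a_0 = 2, a_1 = 0 (apply the recurrence for n = 0, 1, 2, 3): a_0 = 2, a_1 = 0, a_2 = 3, a_3 = 0, a_4 = 11/4, a_5 = 0.

a_(n+2) = (4n + 3) / ((n+1)(n+2)) * a_n; check: a_0 = 2, a_1 = 0, a_2 = 3, a_3 = 0, a_4 = 11/4, a_5 = 0


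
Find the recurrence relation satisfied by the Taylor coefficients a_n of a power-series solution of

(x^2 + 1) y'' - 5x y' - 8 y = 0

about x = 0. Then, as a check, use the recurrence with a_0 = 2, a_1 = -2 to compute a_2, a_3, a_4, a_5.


Substitute y = sum_n a_n x^n.
(1 + 1 x^2) y'' contributes (n+2)(n+1) a_{n+2} + n(n-1) a_n at x^n.
-5 x y'(x) contributes -5 n a_n at x^n.
-8 y(x) contributes -8 a_n at x^n.
Matching x^n: (n+2)(n+1) a_{n+2} + (n(n-1) - 5 n - 8) a_n = 0.
Thus a_{n+2} = (-n(n-1) + 5 n + 8) / ((n+1)(n+2)) * a_n.

Check with a_0 = 2, a_1 = -2 (apply the recurrence for n = 0, 1, 2, 3): a_0 = 2, a_1 = -2, a_2 = 8, a_3 = -13/3, a_4 = 32/3, a_5 = -221/60.

a_(n+2) = (-n(n-1) + 5 n + 8) / ((n+1)(n+2)) * a_n; check: a_0 = 2, a_1 = -2, a_2 = 8, a_3 = -13/3, a_4 = 32/3, a_5 = -221/60


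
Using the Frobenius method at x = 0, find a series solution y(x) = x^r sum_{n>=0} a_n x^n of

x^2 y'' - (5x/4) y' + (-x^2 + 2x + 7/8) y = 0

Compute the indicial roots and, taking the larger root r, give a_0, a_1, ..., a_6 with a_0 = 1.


Write in Frobenius form y'' + (p(x)/x) y' + (q(x)/x^2) y = 0:
  p(x) = -5/4,  q(x) = -x^2 + 2x + 7/8.
Indicial equation: r(r-1) + (-5/4) r + (7/8) = 0 -> roots r_1 = 7/4, r_2 = 1/2.
Take r = r_1 = 7/4. Let y(x) = x^r sum_{n>=0} a_n x^n with a_0 = 1.
Substitute y = x^r sum a_n x^n and match x^{r+n}. The recurrence is
  D(n) a_n + 2 a_{n-1} - 1 a_{n-2} = 0,  where D(n) = (r+n)(r+n-1) + (-5/4)(r+n) + (7/8).
  a_n = [-2 a_{n-1} + 1 a_{n-2}] / D(n).
Since the indicial polynomial factors as (r - r_1)(r - r_2), D(n) = (r_1 + n - r_1)(r_1 + n - r_2) = n(n + 5/4).
Evaluating step by step (a_0 = 1):
  n = 1: D(1) = 1(1 + 5/4) = 9/4; numerator = -2(1) = -2; a_1 = (-2)/(9/4) = -8/9
  n = 2: D(2) = 2(2 + 5/4) = 13/2; numerator = -2(-8/9) + 1(1) = 25/9; a_2 = (25/9)/(13/2) = 50/117
  n = 3: D(3) = 3(3 + 5/4) = 51/4; numerator = -2(50/117) + 1(-8/9) = -68/39; a_3 = (-68/39)/(51/4) = -16/117
  n = 4: D(4) = 4(4 + 5/4) = 21; numerator = -2(-16/117) + 1(50/117) = 82/117; a_4 = (82/117)/(21) = 82/2457
  n = 5: D(5) = 5(5 + 5/4) = 125/4; numerator = -2(82/2457) + 1(-16/117) = -500/2457; a_5 = (-500/2457)/(125/4) = -16/2457
  n = 6: D(6) = 6(6 + 5/4) = 87/2; numerator = -2(-16/2457) + 1(82/2457) = 38/819; a_6 = (38/819)/(87/2) = 76/71253

r = 7/4; a_0 = 1; a_1 = -8/9; a_2 = 50/117; a_3 = -16/117; a_4 = 82/2457; a_5 = -16/2457; a_6 = 76/71253


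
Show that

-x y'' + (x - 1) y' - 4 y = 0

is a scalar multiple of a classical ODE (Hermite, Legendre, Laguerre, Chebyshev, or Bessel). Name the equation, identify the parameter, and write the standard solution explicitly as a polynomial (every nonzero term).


All three coefficients share the factor -1; dividing through by -1 gives  x y'' + (1 - x) y' + 4 y = 0.
This matches the Laguerre equation x y'' + (1 - x) y' + n y = 0 with n = 4; the polynomial solution is L_4(x).
With y = sum_k a_k x^k, matching x^k gives (k+1)k a_{k+1} + (k+1) a_{k+1} - k a_k + n a_k = 0, i.e. (k+1)^2 a_{k+1} = (k - n) a_k = (k - 4) a_k. The right side vanishes at k = 4, so the series terminates at degree 4.
Standard normalization L_n(0) = 1 gives a_0 = 1. Work upward with a_{k+1} = (k - 4) a_k / (k+1)^2:
  a_1 = (0 - 4)(1) / 1^2 = -4/1 = -4
  a_2 = (1 - 4)(-4) / 2^2 = 12/4 = 3
  a_3 = (2 - 4)(3) / 3^2 = -6/9 = -2/3
  a_4 = (3 - 4)(-2/3) / 4^2 = (2/3)/16 = 1/24
Hence L_4(x) = x^4/24 - 2 x^3/3 + 3 x^2 - 4 x + 1.

L_4(x); series = x^4/24 - 2 x^3/3 + 3 x^2 - 4 x + 1


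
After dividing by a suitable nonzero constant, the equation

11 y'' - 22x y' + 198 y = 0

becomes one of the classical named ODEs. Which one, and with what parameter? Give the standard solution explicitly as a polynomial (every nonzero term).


All three coefficients share the factor 11; dividing through by 11 gives  y'' - 2x y' + 18 y = 0.
This matches the Hermite equation y'' - 2x y' + 2n y = 0 with 2n = 18, so n = 9; the polynomial solution is H_9(x).
With y = sum_k a_k x^k, matching x^k gives (k+2)(k+1) a_{k+2} = 2(k - n) a_k = 2(k - 9) a_k. The right side vanishes at k = 9, so the series with the parity of 9 terminates at degree 9.
Standard normalization: leading coefficient of H_n is 2^n, so a_9 = 2^9 = 512. Work downward with a_k = (k+1)(k+2) a_{k+2} / (2(k - n)):
  a_7 = (8)(9)(512) / (2(7 - 9)) = 36864/(-4) = -9216
  a_5 = (6)(7)(-9216) / (2(5 - 9)) = -387072/(-8) = 48384
  a_3 = (4)(5)(48384) / (2(3 - 9)) = 967680/(-12) = -80640
  a_1 = (2)(3)(-80640) / (2(1 - 9)) = -483840/(-16) = 30240
Hence H_9(x) = 512 x^9 - 9216 x^7 + 48384 x^5 - 80640 x^3 + 30240 x.

H_9(x); series = 512 x^9 - 9216 x^7 + 48384 x^5 - 80640 x^3 + 30240 x


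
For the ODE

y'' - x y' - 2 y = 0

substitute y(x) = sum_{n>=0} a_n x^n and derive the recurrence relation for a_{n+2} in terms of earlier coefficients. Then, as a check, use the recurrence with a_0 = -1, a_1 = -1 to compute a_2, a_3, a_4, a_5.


Substitute y = sum_n a_n x^n.
y''(x) has coefficient (n+2)(n+1) a_{n+2} at x^n;
-x y'(x) has coefficient -n a_n at x^n (shift);
-2 y(x) has coefficient -2 a_n at x^n.
Matching x^n: (n+2)(n+1) a_{n+2} + (-n - 2) a_n = 0.
Thus a_{n+2} = (n + 2) / ((n+1)(n+2)) * a_n.

Check with a_0 = -1, a_1 = -1 (apply the recurrence for n = 0, 1, 2, 3): a_0 = -1, a_1 = -1, a_2 = -1, a_3 = -1/2, a_4 = -1/3, a_5 = -1/8.

a_(n+2) = (n + 2) / ((n+1)(n+2)) * a_n; check: a_0 = -1, a_1 = -1, a_2 = -1, a_3 = -1/2, a_4 = -1/3, a_5 = -1/8


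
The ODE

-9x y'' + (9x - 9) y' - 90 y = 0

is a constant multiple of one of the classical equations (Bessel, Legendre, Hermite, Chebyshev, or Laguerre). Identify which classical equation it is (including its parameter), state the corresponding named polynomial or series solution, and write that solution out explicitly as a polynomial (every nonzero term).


All three coefficients share the factor -9; dividing through by -9 gives  x y'' + (1 - x) y' + 10 y = 0.
This matches the Laguerre equation x y'' + (1 - x) y' + n y = 0 with n = 10; the polynomial solution is L_10(x).
With y = sum_k a_k x^k, matching x^k gives (k+1)k a_{k+1} + (k+1) a_{k+1} - k a_k + n a_k = 0, i.e. (k+1)^2 a_{k+1} = (k - n) a_k = (k - 10) a_k. The right side vanishes at k = 10, so the series terminates at degree 10.
Standard normalization L_n(0) = 1 gives a_0 = 1. Work upward with a_{k+1} = (k - 10) a_k / (k+1)^2:
  a_1 = (0 - 10)(1) / 1^2 = -10/1 = -10
  a_2 = (1 - 10)(-10) / 2^2 = 90/4 = 45/2
  a_3 = (2 - 10)(45/2) / 3^2 = -180/9 = -20
  a_4 = (3 - 10)(-20) / 4^2 = 140/16 = 35/4
  a_5 = (4 - 10)(35/4) / 5^2 = (-105/2)/25 = -21/10
  a_6 = (5 - 10)(-21/10) / 6^2 = (21/2)/36 = 7/24
  a_7 = (6 - 10)(7/24) / 7^2 = (-7/6)/49 = -1/42
  a_8 = (7 - 10)(-1/42) / 8^2 = (1/14)/64 = 1/896
  a_9 = (8 - 10)(1/896) / 9^2 = (-1/448)/81 = -1/36288
  a_10 = (9 - 10)(-1/36288) / 10^2 = (1/36288)/100 = 1/3628800
Hence L_10(x) = x^10/3628800 - x^9/36288 + x^8/896 - x^7/42 + 7 x^6/24 - 21 x^5/10 + 35 x^4/4 - 20 x^3 + 45 x^2/2 - 10 x + 1.

L_10(x); series = x^10/3628800 - x^9/36288 + x^8/896 - x^7/42 + 7 x^6/24 - 21 x^5/10 + 35 x^4/4 - 20 x^3 + 45 x^2/2 - 10 x + 1
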